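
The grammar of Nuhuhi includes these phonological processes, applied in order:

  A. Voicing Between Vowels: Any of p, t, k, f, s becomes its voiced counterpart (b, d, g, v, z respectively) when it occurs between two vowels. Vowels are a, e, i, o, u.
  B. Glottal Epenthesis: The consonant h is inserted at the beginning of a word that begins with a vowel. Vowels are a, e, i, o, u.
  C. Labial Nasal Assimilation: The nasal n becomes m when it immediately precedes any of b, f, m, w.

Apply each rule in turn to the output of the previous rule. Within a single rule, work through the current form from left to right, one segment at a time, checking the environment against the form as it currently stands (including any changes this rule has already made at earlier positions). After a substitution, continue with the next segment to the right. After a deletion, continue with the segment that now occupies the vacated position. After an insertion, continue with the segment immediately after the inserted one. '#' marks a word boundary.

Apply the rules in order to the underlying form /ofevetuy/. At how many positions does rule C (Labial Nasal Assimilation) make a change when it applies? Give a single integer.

A Voicing Between Vowels: [ofevetuy] → [oveveduy]
B Glottal Epenthesis: [oveveduy] → [hoveveduy]
C Labial Nasal Assimilation: no change — [hoveveduy]
Rule C changed 0 position(s).

0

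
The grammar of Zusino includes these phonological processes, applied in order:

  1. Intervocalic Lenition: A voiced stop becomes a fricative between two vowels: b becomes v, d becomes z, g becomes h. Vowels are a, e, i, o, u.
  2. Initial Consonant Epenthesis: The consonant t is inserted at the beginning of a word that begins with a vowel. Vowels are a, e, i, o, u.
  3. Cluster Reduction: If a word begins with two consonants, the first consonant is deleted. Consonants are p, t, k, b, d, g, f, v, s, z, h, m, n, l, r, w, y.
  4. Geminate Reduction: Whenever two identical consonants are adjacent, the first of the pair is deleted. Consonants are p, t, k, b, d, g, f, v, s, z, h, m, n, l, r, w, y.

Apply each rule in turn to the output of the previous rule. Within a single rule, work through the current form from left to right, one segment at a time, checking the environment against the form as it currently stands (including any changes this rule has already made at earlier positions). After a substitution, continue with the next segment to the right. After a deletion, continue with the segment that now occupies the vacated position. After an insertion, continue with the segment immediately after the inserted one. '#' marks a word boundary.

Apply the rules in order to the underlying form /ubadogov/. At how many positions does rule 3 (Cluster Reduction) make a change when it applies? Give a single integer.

0

1 Intervocalic Lenition: [ubadogov] → [uvazohov]
2 Initial Consonant Epenthesis: [uvazohov] → [tuvazohov]
3 Cluster Reduction: no change — [tuvazohov]
4 Geminate Reduction: no change — [tuvazohov]
Rule 3 changed 0 position(s).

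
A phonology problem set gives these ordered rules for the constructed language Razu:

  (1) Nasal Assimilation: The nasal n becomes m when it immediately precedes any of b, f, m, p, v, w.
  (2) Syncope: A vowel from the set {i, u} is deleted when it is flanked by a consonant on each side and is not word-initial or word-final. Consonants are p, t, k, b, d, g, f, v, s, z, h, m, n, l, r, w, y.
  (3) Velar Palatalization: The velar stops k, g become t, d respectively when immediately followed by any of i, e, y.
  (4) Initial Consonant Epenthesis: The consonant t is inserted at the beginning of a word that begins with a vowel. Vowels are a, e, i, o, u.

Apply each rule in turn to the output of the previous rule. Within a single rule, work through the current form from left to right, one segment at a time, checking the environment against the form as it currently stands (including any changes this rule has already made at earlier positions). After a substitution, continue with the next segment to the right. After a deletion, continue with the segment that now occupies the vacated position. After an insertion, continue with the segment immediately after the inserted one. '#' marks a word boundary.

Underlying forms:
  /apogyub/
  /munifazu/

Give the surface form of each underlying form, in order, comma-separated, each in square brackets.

/apogyub/:
  (1) Nasal Assimilation: no change — [apogyub]
  (2) Syncope: [apogyub] → [apogyb]
  (3) Velar Palatalization: [apogyb] → [apodyb]
  (4) Initial Consonant Epenthesis: [apodyb] → [tapodyb]
/munifazu/:
  (1) Nasal Assimilation: no change — [munifazu]
  (2) Syncope: [munifazu] → [mnfazu]
  (3) Velar Palatalization: no change — [mnfazu]
  (4) Initial Consonant Epenthesis: no change — [mnfazu]

[tapodyb], [mnfazu]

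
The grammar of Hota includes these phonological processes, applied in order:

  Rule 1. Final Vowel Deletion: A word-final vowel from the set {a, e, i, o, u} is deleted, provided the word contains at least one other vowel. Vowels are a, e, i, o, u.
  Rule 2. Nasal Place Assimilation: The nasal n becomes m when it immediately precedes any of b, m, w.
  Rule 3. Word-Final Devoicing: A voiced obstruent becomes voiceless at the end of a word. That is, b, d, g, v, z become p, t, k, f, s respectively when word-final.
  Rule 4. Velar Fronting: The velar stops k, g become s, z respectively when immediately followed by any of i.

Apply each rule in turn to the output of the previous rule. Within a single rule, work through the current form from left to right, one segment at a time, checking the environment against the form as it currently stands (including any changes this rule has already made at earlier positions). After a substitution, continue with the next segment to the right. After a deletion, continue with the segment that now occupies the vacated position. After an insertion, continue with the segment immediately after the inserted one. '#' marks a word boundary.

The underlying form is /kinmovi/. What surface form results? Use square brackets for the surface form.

Rule 1 Final Vowel Deletion: [kinmovi] → [kinmov]
Rule 2 Nasal Place Assimilation: [kinmov] → [kimmov]
Rule 3 Word-Final Devoicing: [kimmov] → [kimmof]
Rule 4 Velar Fronting: [kimmof] → [simmof]

[simmof]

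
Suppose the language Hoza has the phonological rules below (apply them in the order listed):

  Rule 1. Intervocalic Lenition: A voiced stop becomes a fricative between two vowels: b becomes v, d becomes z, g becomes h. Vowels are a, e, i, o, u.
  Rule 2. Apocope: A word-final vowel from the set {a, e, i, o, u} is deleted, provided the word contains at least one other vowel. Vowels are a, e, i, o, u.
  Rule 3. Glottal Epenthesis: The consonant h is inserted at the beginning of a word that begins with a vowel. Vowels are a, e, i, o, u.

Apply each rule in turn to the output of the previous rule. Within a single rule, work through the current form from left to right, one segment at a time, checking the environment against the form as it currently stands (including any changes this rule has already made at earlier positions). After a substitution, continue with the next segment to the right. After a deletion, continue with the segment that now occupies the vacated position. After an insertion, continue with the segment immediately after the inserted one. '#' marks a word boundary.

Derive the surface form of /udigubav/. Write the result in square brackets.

[huzihuvav]

Rule 1 Intervocalic Lenition: [udigubav] → [uzihuvav]
Rule 2 Apocope: no change — [uzihuvav]
Rule 3 Glottal Epenthesis: [uzihuvav] → [huzihuvav]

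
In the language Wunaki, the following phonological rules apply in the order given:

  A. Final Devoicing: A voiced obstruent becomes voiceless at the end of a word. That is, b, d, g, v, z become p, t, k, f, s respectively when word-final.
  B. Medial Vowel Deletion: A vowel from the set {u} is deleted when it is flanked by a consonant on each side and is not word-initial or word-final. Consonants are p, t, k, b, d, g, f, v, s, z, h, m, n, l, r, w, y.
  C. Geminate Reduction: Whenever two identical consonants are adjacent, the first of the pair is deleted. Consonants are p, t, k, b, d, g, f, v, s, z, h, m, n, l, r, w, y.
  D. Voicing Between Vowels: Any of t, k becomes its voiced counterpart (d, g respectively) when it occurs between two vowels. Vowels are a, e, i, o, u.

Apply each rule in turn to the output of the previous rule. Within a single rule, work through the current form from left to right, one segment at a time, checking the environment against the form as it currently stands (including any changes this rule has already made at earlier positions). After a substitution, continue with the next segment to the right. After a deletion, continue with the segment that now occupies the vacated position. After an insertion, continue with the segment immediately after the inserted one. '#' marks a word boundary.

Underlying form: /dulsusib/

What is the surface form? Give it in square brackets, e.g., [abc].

[dlsip]

A Final Devoicing: [dulsusib] → [dulsusip]
B Medial Vowel Deletion: [dulsusip] → [dlssip]
C Geminate Reduction: [dlssip] → [dlsip]
D Voicing Between Vowels: no change — [dlsip]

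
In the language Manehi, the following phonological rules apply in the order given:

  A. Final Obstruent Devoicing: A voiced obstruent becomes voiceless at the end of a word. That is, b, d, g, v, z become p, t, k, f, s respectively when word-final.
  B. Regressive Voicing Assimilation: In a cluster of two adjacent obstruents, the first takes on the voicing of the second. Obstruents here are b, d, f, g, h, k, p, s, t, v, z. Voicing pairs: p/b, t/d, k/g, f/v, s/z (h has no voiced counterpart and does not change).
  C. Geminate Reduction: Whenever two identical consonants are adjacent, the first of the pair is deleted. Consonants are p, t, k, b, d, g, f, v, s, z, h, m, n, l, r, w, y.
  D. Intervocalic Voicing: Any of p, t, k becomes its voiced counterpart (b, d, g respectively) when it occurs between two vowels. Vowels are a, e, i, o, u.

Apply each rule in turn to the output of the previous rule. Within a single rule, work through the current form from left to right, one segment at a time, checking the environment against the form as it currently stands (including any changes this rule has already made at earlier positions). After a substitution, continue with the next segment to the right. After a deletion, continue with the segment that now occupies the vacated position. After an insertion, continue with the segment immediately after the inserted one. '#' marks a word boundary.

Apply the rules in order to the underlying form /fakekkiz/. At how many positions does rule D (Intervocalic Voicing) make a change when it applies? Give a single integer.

A Final Obstruent Devoicing: [fakekkiz] → [fakekkis]
B Regressive Voicing Assimilation: no change — [fakekkis]
C Geminate Reduction: [fakekkis] → [fakekis]
D Intervocalic Voicing: [fakekis] → [fagegis]
Rule D changed 2 position(s).

2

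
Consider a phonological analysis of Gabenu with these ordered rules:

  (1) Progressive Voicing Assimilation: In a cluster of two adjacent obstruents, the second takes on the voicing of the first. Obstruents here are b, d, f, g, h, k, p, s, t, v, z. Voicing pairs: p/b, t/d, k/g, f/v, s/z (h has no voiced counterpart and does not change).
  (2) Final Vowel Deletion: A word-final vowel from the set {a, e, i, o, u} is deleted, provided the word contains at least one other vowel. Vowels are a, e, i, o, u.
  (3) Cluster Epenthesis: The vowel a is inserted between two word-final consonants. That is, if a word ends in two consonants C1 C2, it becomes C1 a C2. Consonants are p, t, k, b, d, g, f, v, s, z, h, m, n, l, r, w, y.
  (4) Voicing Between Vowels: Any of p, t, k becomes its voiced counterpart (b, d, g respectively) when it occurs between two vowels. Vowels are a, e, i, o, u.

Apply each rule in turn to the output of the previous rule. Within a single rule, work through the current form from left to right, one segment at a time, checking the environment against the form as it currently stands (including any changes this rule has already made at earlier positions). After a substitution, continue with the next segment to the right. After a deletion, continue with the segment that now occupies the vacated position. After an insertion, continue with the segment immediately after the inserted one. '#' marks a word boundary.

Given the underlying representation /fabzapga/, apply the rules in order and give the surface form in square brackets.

(1) Progressive Voicing Assimilation: [fabzapga] → [fabzapka]
(2) Final Vowel Deletion: [fabzapka] → [fabzapk]
(3) Cluster Epenthesis: [fabzapk] → [fabzapak]
(4) Voicing Between Vowels: [fabzapak] → [fabzabak]

[fabzabak]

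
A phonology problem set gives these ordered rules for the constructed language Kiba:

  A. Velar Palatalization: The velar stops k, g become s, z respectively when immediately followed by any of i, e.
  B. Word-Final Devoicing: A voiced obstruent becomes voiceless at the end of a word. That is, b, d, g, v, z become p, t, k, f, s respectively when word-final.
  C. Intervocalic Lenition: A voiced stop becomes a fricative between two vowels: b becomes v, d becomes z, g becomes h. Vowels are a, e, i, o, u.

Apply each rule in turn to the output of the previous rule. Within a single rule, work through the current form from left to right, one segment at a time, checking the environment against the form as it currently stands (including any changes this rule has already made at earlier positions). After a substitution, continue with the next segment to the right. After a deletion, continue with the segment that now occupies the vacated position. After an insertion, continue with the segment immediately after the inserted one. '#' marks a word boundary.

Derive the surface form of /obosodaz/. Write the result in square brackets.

[ovosozas]

A Velar Palatalization: no change — [obosodaz]
B Word-Final Devoicing: [obosodaz] → [obosodas]
C Intervocalic Lenition: [obosodas] → [ovosozas]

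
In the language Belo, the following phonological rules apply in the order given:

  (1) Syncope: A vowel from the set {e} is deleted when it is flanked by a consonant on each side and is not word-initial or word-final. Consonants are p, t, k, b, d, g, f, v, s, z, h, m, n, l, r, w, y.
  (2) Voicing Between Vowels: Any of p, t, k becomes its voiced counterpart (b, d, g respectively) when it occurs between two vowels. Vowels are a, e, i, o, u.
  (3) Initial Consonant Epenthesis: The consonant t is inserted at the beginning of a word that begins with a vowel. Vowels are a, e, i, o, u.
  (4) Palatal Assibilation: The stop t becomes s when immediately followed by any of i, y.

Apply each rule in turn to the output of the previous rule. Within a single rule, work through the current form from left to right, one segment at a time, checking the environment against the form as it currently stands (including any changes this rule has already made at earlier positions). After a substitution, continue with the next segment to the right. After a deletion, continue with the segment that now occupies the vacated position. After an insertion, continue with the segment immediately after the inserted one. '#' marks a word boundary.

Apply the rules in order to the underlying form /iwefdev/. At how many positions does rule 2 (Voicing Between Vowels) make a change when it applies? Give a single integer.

(1) Syncope: [iwefdev] → [iwfdv]
(2) Voicing Between Vowels: no change — [iwfdv]
(3) Initial Consonant Epenthesis: [iwfdv] → [tiwfdv]
(4) Palatal Assibilation: [tiwfdv] → [siwfdv]
Rule 2 changed 0 position(s).

0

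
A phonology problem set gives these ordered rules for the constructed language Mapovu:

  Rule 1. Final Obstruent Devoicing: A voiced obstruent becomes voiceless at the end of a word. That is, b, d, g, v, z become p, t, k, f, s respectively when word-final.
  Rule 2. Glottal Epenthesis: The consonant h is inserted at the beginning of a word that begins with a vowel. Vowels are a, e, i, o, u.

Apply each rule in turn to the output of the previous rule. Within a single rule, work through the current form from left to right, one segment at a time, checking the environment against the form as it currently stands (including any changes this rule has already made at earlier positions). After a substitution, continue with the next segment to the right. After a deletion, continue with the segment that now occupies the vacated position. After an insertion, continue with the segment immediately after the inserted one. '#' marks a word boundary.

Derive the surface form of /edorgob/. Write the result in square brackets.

[hedorgop]

Rule 1 Final Obstruent Devoicing: [edorgob] → [edorgop]
Rule 2 Glottal Epenthesis: [edorgop] → [hedorgop]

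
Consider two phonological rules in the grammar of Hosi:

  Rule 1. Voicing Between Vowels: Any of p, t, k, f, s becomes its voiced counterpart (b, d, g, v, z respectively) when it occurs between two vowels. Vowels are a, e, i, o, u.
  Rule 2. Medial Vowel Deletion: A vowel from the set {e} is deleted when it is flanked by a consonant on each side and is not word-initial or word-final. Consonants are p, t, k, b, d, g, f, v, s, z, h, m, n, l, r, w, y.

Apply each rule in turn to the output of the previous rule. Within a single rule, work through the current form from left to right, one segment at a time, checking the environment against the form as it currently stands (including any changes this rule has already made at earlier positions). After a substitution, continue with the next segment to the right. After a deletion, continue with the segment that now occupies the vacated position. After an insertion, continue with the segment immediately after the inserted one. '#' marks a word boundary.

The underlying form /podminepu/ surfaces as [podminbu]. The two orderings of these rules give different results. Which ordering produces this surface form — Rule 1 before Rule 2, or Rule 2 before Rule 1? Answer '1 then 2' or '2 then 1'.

1 then 2

Order 1 then 2:
  1 Voicing Between Vowels: [podminepu] → [podminebu]
  2 Medial Vowel Deletion: [podminebu] → [podminbu]
  result: [podminbu]
Order 2 then 1:
  2 Medial Vowel Deletion: [podminepu] → [podminpu]
  1 Voicing Between Vowels: no change — [podminpu]
  result: [podminpu]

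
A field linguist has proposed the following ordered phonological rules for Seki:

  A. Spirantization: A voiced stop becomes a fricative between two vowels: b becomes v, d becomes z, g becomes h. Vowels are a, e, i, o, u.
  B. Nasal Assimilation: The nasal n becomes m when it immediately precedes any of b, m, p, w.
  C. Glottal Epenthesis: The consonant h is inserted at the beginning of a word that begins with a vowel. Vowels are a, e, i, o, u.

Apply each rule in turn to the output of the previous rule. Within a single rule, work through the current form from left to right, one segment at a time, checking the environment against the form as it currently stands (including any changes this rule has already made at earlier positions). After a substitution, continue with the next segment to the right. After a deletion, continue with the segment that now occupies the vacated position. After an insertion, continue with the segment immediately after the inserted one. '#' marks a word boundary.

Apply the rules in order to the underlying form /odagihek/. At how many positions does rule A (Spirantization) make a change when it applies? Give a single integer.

A Spirantization: [odagihek] → [ozahihek]
B Nasal Assimilation: no change — [ozahihek]
C Glottal Epenthesis: [ozahihek] → [hozahihek]
Rule A changed 2 position(s).

2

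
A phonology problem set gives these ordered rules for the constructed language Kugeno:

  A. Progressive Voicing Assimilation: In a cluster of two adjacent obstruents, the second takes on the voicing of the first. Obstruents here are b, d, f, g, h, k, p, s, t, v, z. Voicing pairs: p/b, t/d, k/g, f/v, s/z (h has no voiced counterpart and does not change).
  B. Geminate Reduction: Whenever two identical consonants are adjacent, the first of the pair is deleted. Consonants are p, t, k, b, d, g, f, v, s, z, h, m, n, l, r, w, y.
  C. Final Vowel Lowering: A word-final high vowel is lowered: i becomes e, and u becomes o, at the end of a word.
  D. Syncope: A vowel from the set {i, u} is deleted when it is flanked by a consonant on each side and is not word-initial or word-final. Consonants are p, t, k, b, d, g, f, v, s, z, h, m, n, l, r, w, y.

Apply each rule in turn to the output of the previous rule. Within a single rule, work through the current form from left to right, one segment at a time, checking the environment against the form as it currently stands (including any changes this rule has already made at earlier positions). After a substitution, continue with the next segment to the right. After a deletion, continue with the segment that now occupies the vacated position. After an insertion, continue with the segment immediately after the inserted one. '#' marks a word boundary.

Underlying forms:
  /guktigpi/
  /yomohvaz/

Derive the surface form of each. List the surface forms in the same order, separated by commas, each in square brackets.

/guktigpi/:
  A Progressive Voicing Assimilation: [guktigpi] → [guktigbi]
  B Geminate Reduction: no change — [guktigbi]
  C Final Vowel Lowering: [guktigbi] → [guktigbe]
  D Syncope: [guktigbe] → [gktgbe]
/yomohvaz/:
  A Progressive Voicing Assimilation: [yomohvaz] → [yomohfaz]
  B Geminate Reduction: no change — [yomohfaz]
  C Final Vowel Lowering: no change — [yomohfaz]
  D Syncope: no change — [yomohfaz]

[gktgbe], [yomohfaz]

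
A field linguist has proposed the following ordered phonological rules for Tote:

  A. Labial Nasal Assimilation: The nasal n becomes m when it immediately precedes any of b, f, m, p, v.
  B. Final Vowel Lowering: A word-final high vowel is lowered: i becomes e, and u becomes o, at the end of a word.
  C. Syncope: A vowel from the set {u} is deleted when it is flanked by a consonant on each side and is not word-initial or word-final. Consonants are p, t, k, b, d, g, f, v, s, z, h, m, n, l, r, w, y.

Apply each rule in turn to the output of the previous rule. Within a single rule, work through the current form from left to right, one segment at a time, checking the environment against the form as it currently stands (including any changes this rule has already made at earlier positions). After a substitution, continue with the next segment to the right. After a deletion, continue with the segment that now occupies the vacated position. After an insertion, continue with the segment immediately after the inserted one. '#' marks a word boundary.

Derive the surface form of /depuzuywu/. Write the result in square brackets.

A Labial Nasal Assimilation: no change — [depuzuywu]
B Final Vowel Lowering: [depuzuywu] → [depuzuywo]
C Syncope: [depuzuywo] → [depzywo]

[depzywo]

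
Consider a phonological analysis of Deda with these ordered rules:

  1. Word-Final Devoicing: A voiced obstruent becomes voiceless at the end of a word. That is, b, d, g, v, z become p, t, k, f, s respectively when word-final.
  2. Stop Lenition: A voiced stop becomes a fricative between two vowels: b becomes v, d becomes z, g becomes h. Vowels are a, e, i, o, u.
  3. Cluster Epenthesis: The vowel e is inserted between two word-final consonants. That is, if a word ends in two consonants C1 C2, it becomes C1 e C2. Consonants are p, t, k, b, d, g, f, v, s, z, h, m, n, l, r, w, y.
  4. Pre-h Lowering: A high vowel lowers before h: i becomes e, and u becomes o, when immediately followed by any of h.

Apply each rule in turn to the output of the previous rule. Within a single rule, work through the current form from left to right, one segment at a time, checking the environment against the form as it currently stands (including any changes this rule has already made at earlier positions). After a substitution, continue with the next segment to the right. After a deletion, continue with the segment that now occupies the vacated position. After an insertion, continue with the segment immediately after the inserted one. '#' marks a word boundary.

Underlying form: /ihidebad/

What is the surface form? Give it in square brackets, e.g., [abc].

[ehizevat]

1 Word-Final Devoicing: [ihidebad] → [ihidebat]
2 Stop Lenition: [ihidebat] → [ihizevat]
3 Cluster Epenthesis: no change — [ihizevat]
4 Pre-h Lowering: [ihizevat] → [ehizevat]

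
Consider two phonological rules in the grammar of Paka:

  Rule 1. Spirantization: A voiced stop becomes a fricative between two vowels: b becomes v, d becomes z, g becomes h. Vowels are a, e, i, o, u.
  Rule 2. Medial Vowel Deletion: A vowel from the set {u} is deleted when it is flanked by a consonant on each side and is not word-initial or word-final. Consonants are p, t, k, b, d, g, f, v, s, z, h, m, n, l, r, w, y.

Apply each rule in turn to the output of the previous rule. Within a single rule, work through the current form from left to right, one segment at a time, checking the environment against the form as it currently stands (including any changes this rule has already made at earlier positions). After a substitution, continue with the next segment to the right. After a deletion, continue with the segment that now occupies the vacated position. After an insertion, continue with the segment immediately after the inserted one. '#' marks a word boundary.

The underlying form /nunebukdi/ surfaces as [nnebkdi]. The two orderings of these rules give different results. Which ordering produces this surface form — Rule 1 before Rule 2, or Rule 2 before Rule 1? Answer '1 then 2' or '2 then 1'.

2 then 1

Order 1 then 2:
  1 Spirantization: [nunebukdi] → [nunevukdi]
  2 Medial Vowel Deletion: [nunevukdi] → [nnevkdi]
  result: [nnevkdi]
Order 2 then 1:
  2 Medial Vowel Deletion: [nunebukdi] → [nnebkdi]
  1 Spirantization: no change — [nnebkdi]
  result: [nnebkdi]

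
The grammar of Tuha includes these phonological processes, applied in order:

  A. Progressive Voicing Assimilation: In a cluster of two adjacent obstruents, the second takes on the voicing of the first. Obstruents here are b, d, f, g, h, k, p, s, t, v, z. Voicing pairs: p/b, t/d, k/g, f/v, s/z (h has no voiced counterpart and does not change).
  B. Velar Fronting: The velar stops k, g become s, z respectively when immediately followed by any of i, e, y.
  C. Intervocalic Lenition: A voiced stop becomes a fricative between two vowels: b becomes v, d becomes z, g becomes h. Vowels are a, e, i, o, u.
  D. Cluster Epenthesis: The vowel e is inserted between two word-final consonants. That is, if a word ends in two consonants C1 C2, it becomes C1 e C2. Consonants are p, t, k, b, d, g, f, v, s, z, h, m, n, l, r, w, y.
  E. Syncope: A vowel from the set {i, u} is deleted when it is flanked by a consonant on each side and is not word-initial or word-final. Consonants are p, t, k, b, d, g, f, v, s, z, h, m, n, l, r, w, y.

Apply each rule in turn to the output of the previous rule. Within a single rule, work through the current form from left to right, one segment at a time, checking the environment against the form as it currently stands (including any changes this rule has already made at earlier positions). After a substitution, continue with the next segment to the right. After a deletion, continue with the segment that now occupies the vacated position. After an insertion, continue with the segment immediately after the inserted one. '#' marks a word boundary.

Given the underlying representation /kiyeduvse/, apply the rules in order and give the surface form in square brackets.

[syezvze]

A Progressive Voicing Assimilation: [kiyeduvse] → [kiyeduvze]
B Velar Fronting: [kiyeduvze] → [siyeduvze]
C Intervocalic Lenition: [siyeduvze] → [siyezuvze]
D Cluster Epenthesis: no change — [siyezuvze]
E Syncope: [siyezuvze] → [syezvze]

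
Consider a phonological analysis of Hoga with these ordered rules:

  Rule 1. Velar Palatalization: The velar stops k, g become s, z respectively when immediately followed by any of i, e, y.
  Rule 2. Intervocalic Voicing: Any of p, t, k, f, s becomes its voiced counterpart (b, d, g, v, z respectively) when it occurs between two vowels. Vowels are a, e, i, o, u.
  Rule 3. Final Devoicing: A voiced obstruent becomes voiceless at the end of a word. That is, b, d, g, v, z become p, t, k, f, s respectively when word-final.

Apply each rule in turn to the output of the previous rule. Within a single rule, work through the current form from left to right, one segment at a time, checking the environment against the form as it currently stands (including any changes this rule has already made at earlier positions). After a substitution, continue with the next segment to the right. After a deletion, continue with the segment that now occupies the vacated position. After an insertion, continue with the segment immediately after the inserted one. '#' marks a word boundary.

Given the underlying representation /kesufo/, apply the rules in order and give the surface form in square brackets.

Rule 1 Velar Palatalization: [kesufo] → [sesufo]
Rule 2 Intervocalic Voicing: [sesufo] → [sezuvo]
Rule 3 Final Devoicing: no change — [sezuvo]

[sezuvo]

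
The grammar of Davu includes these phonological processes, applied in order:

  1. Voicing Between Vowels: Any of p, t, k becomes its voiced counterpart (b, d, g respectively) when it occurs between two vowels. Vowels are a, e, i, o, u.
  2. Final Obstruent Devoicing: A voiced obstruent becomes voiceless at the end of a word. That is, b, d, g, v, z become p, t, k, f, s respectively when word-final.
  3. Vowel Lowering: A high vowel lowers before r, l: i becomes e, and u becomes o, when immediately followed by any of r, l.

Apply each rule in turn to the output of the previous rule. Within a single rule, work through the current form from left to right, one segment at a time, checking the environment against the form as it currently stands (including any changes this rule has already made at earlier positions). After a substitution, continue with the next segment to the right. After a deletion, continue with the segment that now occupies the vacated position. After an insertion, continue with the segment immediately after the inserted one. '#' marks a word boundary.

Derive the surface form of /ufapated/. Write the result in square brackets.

[ufabadet]

1 Voicing Between Vowels: [ufapated] → [ufabaded]
2 Final Obstruent Devoicing: [ufabaded] → [ufabadet]
3 Vowel Lowering: no change — [ufabadet]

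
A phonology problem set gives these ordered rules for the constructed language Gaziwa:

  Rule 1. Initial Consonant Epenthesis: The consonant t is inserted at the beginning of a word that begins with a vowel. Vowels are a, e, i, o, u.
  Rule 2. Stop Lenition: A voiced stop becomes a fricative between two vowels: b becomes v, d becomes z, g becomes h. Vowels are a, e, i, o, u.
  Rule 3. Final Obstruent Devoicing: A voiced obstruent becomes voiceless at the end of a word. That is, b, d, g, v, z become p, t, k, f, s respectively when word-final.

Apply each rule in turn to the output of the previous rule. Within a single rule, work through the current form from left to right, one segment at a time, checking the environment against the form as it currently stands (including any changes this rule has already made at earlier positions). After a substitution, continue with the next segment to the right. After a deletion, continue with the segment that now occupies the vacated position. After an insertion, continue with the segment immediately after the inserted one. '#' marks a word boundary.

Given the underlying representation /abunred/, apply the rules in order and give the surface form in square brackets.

Rule 1 Initial Consonant Epenthesis: [abunred] → [tabunred]
Rule 2 Stop Lenition: [tabunred] → [tavunred]
Rule 3 Final Obstruent Devoicing: [tavunred] → [tavunret]

[tavunret]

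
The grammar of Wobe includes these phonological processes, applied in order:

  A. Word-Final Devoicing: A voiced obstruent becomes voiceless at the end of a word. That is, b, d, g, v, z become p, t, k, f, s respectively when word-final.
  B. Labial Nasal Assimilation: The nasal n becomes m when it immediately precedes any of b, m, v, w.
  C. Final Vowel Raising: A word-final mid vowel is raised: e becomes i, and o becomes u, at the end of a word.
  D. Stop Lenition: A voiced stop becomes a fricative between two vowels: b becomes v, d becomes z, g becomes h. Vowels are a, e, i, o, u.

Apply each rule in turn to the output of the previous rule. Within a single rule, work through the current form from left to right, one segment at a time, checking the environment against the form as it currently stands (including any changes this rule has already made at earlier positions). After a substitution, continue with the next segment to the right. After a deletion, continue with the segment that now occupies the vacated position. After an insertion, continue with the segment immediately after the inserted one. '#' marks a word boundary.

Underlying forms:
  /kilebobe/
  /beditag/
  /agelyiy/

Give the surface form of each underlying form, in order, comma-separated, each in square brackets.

[kilevovi], [bezitak], [ahelyiy]

/kilebobe/:
  A Word-Final Devoicing: no change — [kilebobe]
  B Labial Nasal Assimilation: no change — [kilebobe]
  C Final Vowel Raising: [kilebobe] → [kilebobi]
  D Stop Lenition: [kilebobi] → [kilevovi]
/beditag/:
  A Word-Final Devoicing: [beditag] → [beditak]
  B Labial Nasal Assimilation: no change — [beditak]
  C Final Vowel Raising: no change — [beditak]
  D Stop Lenition: [beditak] → [bezitak]
/agelyiy/:
  A Word-Final Devoicing: no change — [agelyiy]
  B Labial Nasal Assimilation: no change — [agelyiy]
  C Final Vowel Raising: no change — [agelyiy]
  D Stop Lenition: [agelyiy] → [ahelyiy]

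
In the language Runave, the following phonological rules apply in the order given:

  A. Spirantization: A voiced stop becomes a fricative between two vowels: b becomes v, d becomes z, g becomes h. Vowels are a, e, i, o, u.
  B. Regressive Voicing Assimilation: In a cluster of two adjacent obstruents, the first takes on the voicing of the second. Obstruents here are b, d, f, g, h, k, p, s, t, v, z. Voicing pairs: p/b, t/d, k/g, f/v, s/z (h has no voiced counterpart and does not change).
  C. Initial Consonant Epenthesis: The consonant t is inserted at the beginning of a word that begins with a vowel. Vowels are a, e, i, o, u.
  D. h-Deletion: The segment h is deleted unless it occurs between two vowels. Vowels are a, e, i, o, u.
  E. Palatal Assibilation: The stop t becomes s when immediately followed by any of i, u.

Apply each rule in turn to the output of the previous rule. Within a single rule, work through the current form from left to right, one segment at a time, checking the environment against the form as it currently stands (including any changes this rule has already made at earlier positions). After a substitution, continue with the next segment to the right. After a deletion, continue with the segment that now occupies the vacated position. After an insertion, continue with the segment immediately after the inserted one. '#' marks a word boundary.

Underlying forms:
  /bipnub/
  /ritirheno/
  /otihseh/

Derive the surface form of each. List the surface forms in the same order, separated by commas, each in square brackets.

/bipnub/:
  A Spirantization: no change — [bipnub]
  B Regressive Voicing Assimilation: no change — [bipnub]
  C Initial Consonant Epenthesis: no change — [bipnub]
  D h-Deletion: no change — [bipnub]
  E Palatal Assibilation: no change — [bipnub]
/ritirheno/:
  A Spirantization: no change — [ritirheno]
  B Regressive Voicing Assimilation: no change — [ritirheno]
  C Initial Consonant Epenthesis: no change — [ritirheno]
  D h-Deletion: [ritirheno] → [ritireno]
  E Palatal Assibilation: [ritireno] → [risireno]
/otihseh/:
  A Spirantization: no change — [otihseh]
  B Regressive Voicing Assimilation: no change — [otihseh]
  C Initial Consonant Epenthesis: [otihseh] → [totihseh]
  D h-Deletion: [totihseh] → [totise]
  E Palatal Assibilation: [totise] → [tosise]

[bipnub], [risireno], [tosise]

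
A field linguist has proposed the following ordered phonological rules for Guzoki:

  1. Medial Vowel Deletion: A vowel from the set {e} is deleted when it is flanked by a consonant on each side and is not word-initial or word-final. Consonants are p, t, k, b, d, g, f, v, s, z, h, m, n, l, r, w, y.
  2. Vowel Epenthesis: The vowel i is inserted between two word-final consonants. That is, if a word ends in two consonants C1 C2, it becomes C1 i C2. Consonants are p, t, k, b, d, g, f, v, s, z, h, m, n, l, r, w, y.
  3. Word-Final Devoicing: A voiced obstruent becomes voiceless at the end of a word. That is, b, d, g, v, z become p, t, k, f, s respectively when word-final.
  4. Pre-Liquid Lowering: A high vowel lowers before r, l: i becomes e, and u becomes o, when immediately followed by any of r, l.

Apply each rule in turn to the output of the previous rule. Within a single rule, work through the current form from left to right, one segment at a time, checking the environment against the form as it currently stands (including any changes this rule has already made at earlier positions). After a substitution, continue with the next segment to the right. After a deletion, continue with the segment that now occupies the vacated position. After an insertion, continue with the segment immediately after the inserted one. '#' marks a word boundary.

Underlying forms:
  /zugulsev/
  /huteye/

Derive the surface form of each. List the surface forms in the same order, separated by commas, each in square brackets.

/zugulsev/:
  1 Medial Vowel Deletion: [zugulsev] → [zugulsv]
  2 Vowel Epenthesis: [zugulsv] → [zugulsiv]
  3 Word-Final Devoicing: [zugulsiv] → [zugulsif]
  4 Pre-Liquid Lowering: [zugulsif] → [zugolsif]
/huteye/:
  1 Medial Vowel Deletion: [huteye] → [hutye]
  2 Vowel Epenthesis: no change — [hutye]
  3 Word-Final Devoicing: no change — [hutye]
  4 Pre-Liquid Lowering: no change — [hutye]

[zugolsif], [hutye]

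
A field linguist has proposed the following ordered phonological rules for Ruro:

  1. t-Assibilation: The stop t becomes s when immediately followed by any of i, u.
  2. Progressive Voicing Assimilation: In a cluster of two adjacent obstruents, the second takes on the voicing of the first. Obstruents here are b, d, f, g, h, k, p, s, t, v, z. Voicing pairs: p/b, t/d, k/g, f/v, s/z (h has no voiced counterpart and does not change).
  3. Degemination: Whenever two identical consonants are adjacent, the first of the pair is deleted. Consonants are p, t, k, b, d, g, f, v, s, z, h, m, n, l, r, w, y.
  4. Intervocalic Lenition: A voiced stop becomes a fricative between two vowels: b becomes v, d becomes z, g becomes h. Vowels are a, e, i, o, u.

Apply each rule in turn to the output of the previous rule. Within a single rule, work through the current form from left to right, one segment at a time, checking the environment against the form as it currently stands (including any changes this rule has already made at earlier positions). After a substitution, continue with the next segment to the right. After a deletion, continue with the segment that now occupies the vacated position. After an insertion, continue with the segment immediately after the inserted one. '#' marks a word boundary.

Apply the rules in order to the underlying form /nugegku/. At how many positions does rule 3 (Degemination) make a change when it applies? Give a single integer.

1

1 t-Assibilation: no change — [nugegku]
2 Progressive Voicing Assimilation: [nugegku] → [nugeggu]
3 Degemination: [nugeggu] → [nugegu]
4 Intervocalic Lenition: [nugegu] → [nuhehu]
Rule 3 changed 1 position(s).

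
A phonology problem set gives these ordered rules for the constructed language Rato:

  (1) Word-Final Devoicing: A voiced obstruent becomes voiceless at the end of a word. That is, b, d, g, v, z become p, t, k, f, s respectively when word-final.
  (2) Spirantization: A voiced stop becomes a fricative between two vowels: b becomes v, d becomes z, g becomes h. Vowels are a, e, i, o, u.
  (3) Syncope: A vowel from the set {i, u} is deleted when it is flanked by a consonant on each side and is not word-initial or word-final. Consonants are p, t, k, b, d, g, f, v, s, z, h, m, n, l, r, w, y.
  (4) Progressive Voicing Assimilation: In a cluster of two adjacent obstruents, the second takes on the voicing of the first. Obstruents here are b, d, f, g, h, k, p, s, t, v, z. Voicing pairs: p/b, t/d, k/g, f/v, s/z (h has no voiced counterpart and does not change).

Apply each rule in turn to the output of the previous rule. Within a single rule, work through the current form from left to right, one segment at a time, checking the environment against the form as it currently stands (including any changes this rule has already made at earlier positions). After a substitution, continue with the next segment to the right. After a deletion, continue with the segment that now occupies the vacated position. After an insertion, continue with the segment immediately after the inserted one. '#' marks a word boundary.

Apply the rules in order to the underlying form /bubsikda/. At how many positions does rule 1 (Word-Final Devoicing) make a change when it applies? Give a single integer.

0

(1) Word-Final Devoicing: no change — [bubsikda]
(2) Spirantization: no change — [bubsikda]
(3) Syncope: [bubsikda] → [bbskda]
(4) Progressive Voicing Assimilation: [bbskda] → [bbzgda]
Rule 1 changed 0 position(s).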